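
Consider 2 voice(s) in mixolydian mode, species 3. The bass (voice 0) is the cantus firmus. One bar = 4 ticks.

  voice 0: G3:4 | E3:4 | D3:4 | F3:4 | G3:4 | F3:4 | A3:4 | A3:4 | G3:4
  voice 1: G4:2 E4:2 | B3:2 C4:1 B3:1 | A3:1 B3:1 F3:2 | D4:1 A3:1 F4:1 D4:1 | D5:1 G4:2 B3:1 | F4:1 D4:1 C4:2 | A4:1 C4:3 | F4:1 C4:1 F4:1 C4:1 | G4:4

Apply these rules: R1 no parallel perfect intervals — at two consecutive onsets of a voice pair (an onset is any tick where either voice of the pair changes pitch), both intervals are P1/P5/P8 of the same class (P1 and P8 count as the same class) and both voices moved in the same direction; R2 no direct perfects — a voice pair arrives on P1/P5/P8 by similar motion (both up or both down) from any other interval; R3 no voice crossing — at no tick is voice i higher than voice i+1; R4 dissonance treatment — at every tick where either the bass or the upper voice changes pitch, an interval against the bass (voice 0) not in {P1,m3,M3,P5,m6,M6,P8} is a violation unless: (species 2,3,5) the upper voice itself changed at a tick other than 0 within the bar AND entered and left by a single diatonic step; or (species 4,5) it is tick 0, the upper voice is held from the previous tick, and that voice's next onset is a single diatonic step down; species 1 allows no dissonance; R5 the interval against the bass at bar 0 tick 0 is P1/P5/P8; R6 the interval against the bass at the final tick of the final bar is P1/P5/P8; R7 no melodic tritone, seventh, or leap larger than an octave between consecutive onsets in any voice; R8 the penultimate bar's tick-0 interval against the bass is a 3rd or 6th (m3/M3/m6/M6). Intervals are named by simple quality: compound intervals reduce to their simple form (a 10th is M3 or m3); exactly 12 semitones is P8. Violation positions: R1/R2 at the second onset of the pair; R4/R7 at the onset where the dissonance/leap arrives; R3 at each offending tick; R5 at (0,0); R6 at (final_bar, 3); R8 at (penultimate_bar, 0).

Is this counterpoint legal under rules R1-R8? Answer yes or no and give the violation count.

bar 0: v0=G3 v1=G4 (P8)
bar 1: v0=E3 v1=B3 (P5)
bar 2: v0=D3 v1=A3 (P5)
bar 3: v0=F3 v1=D4 (M6)
bar 4: v0=G3 v1=D5 (P5)
bar 5: v0=F3 v1=F4 (P8)
bar 6: v0=A3 v1=A4 (P8)
bar 7: v0=A3 v1=F4 (m6)
bar 8: v0=G3 v1=G4 (P8)
  R2 @ bar1.0: G3/E4 M6 -> E3/B3 P5 similar
  R1 @ bar2.0: E3/B3 P5 -> D3/A3 P5 similar
  R7 @ bar2.2: B3->F3 leap 6st
  R2 @ bar4.0: F3/D4 M6 -> G3/D5 P5 similar
  R7 @ bar5.0: B3->F4 leap 6st
  R2 @ bar6.0: F3/C4 P5 -> A3/A4 P8 similar

No (6 violations)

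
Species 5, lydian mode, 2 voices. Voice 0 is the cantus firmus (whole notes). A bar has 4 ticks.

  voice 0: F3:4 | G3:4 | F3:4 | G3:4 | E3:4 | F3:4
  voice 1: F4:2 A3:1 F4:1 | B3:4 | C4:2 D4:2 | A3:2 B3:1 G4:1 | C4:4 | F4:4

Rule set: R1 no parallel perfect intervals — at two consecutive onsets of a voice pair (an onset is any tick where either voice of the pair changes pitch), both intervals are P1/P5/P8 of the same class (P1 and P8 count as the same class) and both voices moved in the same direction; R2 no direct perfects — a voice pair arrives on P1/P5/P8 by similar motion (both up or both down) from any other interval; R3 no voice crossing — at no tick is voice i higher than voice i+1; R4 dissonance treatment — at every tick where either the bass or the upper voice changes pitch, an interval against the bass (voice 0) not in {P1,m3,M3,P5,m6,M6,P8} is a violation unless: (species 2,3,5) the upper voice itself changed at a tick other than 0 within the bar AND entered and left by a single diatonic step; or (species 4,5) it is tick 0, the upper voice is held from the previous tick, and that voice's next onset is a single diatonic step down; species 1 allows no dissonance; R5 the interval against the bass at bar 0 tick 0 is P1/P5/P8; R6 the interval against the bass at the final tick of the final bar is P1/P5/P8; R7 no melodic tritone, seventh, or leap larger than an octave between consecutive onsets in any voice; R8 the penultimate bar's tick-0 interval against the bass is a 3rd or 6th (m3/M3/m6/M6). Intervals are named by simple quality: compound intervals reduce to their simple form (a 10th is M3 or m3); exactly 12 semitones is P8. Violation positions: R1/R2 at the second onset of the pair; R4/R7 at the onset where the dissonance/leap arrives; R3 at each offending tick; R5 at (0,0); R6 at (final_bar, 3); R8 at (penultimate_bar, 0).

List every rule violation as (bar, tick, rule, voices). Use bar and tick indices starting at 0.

(1, 0, R7, (1,))
(3, 0, R4, (0, 1))
(5, 0, R2, (0, 1))

bar 0: v0=F3 v1=F4 downbeat P8
bar 1: v0=G3 v1=B3 downbeat M3
bar 2: v0=F3 v1=C4 downbeat P5
bar 3: v0=G3 v1=A3 downbeat M2
bar 4: v0=E3 v1=C4 downbeat m6
bar 5: v0=F3 v1=F4 downbeat P8
  -> R7 @ bar 1 tick 0 v(1,): F4->B3 leap 6st
  -> R4 @ bar 3 tick 0 v(0, 1): G3/A3 M2 untreated
  -> R2 @ bar 5 tick 0 v(0, 1): E3/C4 m6 -> F3/F4 P8 similar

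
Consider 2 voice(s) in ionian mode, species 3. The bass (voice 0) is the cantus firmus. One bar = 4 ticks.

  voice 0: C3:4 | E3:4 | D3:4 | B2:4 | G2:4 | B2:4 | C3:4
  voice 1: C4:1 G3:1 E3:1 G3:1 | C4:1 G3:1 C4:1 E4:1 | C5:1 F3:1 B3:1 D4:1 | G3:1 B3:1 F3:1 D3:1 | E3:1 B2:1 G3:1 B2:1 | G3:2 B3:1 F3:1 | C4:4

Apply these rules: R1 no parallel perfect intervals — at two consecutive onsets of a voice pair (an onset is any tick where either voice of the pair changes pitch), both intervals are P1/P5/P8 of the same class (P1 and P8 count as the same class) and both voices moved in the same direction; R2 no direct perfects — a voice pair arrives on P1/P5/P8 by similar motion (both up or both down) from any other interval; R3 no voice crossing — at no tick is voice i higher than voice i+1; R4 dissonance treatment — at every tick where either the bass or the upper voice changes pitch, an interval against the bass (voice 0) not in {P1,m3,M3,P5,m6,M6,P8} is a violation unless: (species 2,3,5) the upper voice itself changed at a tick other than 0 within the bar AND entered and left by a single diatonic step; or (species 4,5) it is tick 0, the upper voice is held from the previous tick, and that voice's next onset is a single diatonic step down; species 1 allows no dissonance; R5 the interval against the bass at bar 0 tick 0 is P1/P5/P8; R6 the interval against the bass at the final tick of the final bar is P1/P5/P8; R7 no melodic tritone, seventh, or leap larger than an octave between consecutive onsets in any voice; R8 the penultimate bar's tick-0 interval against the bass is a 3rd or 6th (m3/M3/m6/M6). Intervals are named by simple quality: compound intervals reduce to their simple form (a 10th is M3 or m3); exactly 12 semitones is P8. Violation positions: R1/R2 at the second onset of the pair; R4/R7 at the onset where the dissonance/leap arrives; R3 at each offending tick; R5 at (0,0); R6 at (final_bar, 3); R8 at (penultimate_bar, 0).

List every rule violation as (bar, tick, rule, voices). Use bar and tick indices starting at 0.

(2, 0, R4, (0, 1))
(2, 1, R7, (1,))
(2, 2, R7, (1,))
(3, 2, R4, (0, 1))
(3, 2, R7, (1,))
(5, 3, R4, (0, 1))
(5, 3, R7, (1,))
(6, 0, R2, (0, 1))

bar 0: v0=C3 v1=C4 downbeat P8
bar 1: v0=E3 v1=C4 downbeat m6
bar 2: v0=D3 v1=C5 downbeat m7
bar 3: v0=B2 v1=G3 downbeat m6
bar 4: v0=G2 v1=E3 downbeat M6
bar 5: v0=B2 v1=G3 downbeat m6
bar 6: v0=C3 v1=C4 downbeat P8
  -> R4 @ bar 2 tick 0 v(0, 1): D3/C5 m7 untreated
  -> R7 @ bar 2 tick 1 v(1,): C5->F3 leap 19st
  -> R7 @ bar 2 tick 2 v(1,): F3->B3 leap 6st
  -> R4 @ bar 3 tick 2 v(0, 1): B2/F3 TT untreated
  -> R7 @ bar 3 tick 2 v(1,): B3->F3 leap 6st
  -> R4 @ bar 5 tick 3 v(0, 1): B2/F3 TT untreated
  -> R7 @ bar 5 tick 3 v(1,): B3->F3 leap 6st
  -> R2 @ bar 6 tick 0 v(0, 1): B2/F3 TT -> C3/C4 P8 similar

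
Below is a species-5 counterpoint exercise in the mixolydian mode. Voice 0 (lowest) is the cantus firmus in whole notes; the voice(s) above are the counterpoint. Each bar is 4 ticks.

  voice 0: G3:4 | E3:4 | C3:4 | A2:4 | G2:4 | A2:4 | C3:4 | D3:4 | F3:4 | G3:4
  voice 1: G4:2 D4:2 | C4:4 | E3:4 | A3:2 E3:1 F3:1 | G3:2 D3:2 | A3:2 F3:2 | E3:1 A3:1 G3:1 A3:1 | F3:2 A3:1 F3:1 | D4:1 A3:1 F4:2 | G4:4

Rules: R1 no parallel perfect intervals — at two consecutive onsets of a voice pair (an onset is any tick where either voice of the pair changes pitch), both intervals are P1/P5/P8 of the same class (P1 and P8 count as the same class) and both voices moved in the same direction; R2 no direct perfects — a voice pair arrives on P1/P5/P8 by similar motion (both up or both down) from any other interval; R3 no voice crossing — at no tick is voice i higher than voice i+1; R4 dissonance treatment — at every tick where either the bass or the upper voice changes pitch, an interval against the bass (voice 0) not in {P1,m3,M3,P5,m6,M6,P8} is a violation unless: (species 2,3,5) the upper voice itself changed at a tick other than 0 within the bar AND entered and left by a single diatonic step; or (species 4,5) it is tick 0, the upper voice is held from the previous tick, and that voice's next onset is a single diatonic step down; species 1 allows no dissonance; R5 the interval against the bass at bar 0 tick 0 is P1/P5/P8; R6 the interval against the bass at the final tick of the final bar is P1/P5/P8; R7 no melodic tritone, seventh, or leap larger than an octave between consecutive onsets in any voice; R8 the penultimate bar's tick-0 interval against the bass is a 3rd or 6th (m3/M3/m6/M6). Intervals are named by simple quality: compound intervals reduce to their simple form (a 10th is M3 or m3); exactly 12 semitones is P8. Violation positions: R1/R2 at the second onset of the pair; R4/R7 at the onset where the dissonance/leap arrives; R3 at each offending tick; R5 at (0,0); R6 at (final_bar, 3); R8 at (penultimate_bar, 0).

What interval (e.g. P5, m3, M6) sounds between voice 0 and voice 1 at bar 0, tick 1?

voice 0=G3 voice 1=G4 -> P8

P8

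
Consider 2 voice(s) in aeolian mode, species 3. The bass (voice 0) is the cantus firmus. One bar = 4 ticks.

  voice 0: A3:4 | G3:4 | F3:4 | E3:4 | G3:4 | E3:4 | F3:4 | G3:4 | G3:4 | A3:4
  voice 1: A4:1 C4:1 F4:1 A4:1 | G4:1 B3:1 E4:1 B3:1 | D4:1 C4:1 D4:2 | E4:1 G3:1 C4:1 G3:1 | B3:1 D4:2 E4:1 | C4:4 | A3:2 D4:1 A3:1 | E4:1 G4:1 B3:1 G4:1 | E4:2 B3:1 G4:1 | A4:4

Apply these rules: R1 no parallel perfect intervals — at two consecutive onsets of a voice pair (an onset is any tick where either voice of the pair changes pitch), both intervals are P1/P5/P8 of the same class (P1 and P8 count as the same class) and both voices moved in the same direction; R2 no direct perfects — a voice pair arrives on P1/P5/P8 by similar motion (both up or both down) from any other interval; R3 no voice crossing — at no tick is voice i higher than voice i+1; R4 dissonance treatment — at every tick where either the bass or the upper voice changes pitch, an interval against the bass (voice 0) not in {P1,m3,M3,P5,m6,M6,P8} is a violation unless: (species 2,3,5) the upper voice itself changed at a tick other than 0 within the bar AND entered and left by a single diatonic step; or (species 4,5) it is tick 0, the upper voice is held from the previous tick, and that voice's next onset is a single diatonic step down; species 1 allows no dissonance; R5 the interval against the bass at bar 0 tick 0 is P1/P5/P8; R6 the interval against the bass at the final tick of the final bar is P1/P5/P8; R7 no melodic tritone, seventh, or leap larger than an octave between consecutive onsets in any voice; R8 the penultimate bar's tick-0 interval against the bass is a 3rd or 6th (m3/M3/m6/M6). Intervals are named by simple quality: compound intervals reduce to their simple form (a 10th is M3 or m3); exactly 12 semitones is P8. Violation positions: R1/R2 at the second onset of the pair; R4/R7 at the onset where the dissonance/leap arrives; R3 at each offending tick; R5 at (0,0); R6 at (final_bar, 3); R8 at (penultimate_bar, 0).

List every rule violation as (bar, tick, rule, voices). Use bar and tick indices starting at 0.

(1, 0, R1, (0, 1))
(9, 0, R1, (0, 1))

bar 0: v0=A3 v1=A4 downbeat P8
bar 1: v0=G3 v1=G4 downbeat P8
bar 2: v0=F3 v1=D4 downbeat M6
bar 3: v0=E3 v1=E4 downbeat P8
bar 4: v0=G3 v1=B3 downbeat M3
bar 5: v0=E3 v1=C4 downbeat m6
bar 6: v0=F3 v1=A3 downbeat M3
bar 7: v0=G3 v1=E4 downbeat M6
bar 8: v0=G3 v1=E4 downbeat M6
bar 9: v0=A3 v1=A4 downbeat P8
  -> R1 @ bar 1 tick 0 v(0, 1): A3/A4 P8 -> G3/G4 P8 similar
  -> R1 @ bar 9 tick 0 v(0, 1): G3/G4 P8 -> A3/A4 P8 similar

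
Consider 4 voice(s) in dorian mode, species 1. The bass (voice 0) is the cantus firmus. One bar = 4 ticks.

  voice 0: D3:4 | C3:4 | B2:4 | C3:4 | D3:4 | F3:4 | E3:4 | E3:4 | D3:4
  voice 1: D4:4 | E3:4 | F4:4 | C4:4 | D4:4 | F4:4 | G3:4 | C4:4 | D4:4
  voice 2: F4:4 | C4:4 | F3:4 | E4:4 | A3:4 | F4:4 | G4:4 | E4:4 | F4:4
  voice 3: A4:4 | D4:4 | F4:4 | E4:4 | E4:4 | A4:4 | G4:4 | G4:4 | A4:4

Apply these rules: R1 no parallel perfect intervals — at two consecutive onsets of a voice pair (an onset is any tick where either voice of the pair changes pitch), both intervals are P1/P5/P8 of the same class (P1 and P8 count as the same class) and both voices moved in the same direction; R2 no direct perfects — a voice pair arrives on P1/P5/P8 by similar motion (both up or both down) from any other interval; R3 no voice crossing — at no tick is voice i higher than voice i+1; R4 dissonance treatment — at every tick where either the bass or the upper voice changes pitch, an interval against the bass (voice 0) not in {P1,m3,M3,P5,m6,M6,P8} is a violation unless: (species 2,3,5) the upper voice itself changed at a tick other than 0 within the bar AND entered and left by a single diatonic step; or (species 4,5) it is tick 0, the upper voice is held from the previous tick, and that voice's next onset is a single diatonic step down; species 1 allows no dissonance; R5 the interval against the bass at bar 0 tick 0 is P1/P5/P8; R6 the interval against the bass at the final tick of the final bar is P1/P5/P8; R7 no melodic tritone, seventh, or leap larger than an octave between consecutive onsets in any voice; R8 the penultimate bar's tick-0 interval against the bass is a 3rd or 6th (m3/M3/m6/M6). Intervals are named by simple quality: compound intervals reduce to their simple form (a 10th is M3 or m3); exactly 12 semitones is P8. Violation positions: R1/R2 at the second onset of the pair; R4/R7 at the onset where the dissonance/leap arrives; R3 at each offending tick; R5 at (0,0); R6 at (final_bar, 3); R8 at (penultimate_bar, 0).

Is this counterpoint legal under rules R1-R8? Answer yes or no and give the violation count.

No (28 violations)

bar 0: v0=D3 v1=D4 v2=F4 v3=A4 (P5)
bar 1: v0=C3 v1=E3 v2=C4 v3=D4 (M2)
bar 2: v0=B2 v1=F4 v2=F3 v3=F4 (TT)
bar 3: v0=C3 v1=C4 v2=E4 v3=E4 (M3)
bar 4: v0=D3 v1=D4 v2=A3 v3=E4 (M2)
bar 5: v0=F3 v1=F4 v2=F4 v3=A4 (M3)
bar 6: v0=E3 v1=G3 v2=G4 v3=G4 (m3)
bar 7: v0=E3 v1=C4 v2=E4 v3=G4 (m3)
bar 8: v0=D3 v1=D4 v2=F4 v3=A4 (P5)
  R5 @ bar0.0: opens on m3
  R2 @ bar1.0: D3/F4 m3 -> C3/C4 P8 similar
  R4 @ bar1.0: C3/D4 M2 untreated
  R7 @ bar1.0: D4->E3 leap 10st
  R2 @ bar2.0: E3/D4 m7 -> F4/F4 P1 similar
  R3 @ bar2.0: F4 above F3
  R4 @ bar2.0: B2/F4 TT untreated
  R4 @ bar2.0: B2/F3 TT untreated
  R4 @ bar2.0: B2/F4 TT untreated
  R7 @ bar2.0: E3->F4 leap 13st
  R3 @ bar2.1: F4 above F3
  R3 @ bar2.2: F4 above F3
  R3 @ bar2.3: F4 above F3
  R7 @ bar3.0: F3->E4 leap 11st
  R1 @ bar4.0: C3/C4 P8 -> D3/D4 P8 similar
  R3 @ bar4.0: D4 above A3
  R4 @ bar4.0: D3/E4 M2 untreated
  R3 @ bar4.1: D4 above A3
  R3 @ bar4.2: D4 above A3
  R3 @ bar4.3: D4 above A3
  R1 @ bar5.0: D3/D4 P8 -> F3/F4 P8 similar
  R2 @ bar5.0: D3/A3 P5 -> F3/F4 P8 similar
  R2 @ bar5.0: D4/A3 P4 -> F4/F4 P1 similar
  R2 @ bar6.0: F4/A4 M3 -> G3/G4 P8 similar
  R7 @ bar6.0: F4->G3 leap 10st
  R8 @ bar7.0: penult P8 not 3rd/6th
  R1 @ bar8.0: C4/G4 P5 -> D4/A4 P5 similar
  R6 @ bar8.3: closes on m3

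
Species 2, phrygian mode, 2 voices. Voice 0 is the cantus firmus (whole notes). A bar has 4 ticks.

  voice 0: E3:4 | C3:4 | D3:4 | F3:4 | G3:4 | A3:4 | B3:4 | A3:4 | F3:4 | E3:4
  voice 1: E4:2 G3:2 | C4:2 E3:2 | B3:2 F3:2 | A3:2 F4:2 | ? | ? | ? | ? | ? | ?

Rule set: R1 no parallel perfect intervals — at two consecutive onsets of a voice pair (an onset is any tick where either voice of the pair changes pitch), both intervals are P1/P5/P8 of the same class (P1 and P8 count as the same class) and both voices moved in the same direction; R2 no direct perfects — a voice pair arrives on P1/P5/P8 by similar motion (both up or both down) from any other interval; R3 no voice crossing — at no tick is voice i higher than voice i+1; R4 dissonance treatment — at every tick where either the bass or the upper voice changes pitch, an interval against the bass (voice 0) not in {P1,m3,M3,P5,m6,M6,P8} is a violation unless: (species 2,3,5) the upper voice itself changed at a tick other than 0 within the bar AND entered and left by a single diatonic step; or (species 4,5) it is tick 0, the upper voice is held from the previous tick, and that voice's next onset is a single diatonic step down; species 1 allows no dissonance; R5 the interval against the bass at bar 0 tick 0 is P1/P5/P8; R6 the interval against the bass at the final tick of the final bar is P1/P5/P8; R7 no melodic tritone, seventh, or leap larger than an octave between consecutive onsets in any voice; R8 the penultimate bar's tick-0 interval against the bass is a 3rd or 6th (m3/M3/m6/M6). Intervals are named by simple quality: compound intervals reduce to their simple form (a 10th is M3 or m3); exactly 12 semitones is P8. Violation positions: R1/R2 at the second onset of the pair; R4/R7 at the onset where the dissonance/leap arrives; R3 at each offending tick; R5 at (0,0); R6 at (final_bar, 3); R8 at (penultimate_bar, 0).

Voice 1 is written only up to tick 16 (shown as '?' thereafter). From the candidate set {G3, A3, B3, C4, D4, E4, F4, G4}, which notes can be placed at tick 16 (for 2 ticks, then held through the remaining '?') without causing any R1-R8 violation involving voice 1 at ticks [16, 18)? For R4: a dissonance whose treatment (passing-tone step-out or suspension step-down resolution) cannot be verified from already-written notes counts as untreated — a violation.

{D4, E4}

G3: violates R7
A3: violates R4
B3: violates R7
C4: violates R4
D4: legal
E4: legal
F4: violates R4
G4: violates R1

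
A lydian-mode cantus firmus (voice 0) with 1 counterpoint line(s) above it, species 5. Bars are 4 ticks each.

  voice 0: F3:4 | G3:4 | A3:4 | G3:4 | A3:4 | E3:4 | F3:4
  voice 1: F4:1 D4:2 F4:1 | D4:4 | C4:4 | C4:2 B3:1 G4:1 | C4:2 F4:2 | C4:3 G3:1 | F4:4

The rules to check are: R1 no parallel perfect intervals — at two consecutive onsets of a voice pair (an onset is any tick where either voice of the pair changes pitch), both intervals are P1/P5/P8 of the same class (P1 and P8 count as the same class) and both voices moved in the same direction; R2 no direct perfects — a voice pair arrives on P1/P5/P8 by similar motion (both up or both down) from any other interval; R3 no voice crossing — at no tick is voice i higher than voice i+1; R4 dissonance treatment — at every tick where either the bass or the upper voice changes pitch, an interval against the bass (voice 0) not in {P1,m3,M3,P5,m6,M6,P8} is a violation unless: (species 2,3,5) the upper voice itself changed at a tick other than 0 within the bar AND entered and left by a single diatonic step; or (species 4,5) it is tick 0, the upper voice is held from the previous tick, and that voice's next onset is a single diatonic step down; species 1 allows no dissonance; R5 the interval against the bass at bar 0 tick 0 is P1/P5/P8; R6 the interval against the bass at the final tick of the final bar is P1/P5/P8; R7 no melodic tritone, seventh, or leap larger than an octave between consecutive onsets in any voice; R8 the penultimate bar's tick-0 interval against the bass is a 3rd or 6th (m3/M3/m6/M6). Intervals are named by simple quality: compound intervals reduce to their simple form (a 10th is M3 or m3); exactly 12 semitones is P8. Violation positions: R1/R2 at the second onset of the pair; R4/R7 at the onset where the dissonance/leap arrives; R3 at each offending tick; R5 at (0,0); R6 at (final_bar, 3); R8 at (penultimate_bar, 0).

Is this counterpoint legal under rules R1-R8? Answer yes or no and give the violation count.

bar 0: v0=F3 v1=F4 (P8)
bar 1: v0=G3 v1=D4 (P5)
bar 2: v0=A3 v1=C4 (m3)
bar 3: v0=G3 v1=C4 (P4)
bar 4: v0=A3 v1=C4 (m3)
bar 5: v0=E3 v1=C4 (m6)
bar 6: v0=F3 v1=F4 (P8)
  R2 @ bar6.0: E3/G3 m3 -> F3/F4 P8 similar
  R7 @ bar6.0: G3->F4 leap 10st

No (2 violations)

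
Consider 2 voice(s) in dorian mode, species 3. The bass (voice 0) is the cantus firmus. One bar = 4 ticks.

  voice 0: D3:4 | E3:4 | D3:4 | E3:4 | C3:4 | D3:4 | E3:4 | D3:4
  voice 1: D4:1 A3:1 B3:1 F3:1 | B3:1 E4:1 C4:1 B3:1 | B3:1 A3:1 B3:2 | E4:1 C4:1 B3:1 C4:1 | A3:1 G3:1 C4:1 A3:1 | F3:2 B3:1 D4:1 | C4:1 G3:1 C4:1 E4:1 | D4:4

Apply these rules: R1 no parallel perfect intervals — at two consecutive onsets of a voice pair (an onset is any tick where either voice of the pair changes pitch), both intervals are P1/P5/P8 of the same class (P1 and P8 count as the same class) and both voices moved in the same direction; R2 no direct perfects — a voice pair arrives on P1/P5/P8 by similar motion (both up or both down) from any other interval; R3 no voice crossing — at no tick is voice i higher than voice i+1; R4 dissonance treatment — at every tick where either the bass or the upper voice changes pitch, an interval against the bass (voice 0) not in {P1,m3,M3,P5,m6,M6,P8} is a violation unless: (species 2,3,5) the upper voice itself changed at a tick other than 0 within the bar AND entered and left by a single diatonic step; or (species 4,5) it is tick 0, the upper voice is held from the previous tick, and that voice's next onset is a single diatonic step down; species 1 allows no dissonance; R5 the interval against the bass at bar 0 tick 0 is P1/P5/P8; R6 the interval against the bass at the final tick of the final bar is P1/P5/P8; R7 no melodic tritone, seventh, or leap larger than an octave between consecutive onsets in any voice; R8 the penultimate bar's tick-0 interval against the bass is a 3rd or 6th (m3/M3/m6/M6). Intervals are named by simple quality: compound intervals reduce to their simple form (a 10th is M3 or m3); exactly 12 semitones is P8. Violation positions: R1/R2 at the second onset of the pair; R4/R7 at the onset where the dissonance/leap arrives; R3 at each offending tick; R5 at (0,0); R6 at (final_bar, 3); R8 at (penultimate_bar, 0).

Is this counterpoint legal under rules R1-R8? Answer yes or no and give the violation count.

bar 0: v0=D3 v1=D4 (P8)
bar 1: v0=E3 v1=B3 (P5)
bar 2: v0=D3 v1=B3 (M6)
bar 3: v0=E3 v1=E4 (P8)
bar 4: v0=C3 v1=A3 (M6)
bar 5: v0=D3 v1=F3 (m3)
bar 6: v0=E3 v1=C4 (m6)
bar 7: v0=D3 v1=D4 (P8)
  R7 @ bar0.3: B3->F3 leap 6st
  R2 @ bar1.0: D3/F3 m3 -> E3/B3 P5 similar
  R7 @ bar1.0: F3->B3 leap 6st
  R2 @ bar3.0: D3/B3 M6 -> E3/E4 P8 similar
  R7 @ bar5.2: F3->B3 leap 6st
  R1 @ bar7.0: E3/E4 P8 -> D3/D4 P8 similar

No (6 violations)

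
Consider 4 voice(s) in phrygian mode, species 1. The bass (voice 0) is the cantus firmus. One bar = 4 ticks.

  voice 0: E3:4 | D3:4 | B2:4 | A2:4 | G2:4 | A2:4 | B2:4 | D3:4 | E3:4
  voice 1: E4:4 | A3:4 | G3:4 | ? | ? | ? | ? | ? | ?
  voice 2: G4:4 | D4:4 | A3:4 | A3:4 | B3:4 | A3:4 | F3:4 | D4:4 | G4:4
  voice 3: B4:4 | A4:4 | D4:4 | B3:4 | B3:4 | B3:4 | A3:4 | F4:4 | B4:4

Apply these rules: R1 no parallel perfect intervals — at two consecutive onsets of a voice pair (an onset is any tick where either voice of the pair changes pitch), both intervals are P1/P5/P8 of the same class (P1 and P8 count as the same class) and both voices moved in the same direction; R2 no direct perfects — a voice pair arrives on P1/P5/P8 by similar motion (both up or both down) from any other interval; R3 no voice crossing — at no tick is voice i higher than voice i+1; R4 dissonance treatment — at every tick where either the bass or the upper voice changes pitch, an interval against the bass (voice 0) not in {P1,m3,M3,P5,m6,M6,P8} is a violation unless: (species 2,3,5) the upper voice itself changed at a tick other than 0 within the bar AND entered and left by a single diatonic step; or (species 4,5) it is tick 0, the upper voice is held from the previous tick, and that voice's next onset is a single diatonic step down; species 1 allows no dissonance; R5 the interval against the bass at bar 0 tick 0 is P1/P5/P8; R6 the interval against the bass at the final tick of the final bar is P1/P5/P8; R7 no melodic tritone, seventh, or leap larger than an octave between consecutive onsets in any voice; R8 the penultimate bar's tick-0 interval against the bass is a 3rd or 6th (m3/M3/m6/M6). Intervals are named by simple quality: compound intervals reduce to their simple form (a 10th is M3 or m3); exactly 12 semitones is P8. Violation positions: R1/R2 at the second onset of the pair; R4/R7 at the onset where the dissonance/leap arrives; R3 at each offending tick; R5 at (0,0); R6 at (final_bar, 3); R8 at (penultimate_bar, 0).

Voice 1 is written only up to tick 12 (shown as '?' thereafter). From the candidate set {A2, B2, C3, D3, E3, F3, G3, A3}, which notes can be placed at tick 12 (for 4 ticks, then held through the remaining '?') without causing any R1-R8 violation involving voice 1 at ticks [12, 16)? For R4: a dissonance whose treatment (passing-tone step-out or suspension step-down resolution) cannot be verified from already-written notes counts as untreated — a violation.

A2: violates R2,R7
B2: violates R2,R4
C3: legal
D3: violates R4
E3: violates R1,R2
F3: legal
G3: violates R4
A3: legal

{A3, C3, F3}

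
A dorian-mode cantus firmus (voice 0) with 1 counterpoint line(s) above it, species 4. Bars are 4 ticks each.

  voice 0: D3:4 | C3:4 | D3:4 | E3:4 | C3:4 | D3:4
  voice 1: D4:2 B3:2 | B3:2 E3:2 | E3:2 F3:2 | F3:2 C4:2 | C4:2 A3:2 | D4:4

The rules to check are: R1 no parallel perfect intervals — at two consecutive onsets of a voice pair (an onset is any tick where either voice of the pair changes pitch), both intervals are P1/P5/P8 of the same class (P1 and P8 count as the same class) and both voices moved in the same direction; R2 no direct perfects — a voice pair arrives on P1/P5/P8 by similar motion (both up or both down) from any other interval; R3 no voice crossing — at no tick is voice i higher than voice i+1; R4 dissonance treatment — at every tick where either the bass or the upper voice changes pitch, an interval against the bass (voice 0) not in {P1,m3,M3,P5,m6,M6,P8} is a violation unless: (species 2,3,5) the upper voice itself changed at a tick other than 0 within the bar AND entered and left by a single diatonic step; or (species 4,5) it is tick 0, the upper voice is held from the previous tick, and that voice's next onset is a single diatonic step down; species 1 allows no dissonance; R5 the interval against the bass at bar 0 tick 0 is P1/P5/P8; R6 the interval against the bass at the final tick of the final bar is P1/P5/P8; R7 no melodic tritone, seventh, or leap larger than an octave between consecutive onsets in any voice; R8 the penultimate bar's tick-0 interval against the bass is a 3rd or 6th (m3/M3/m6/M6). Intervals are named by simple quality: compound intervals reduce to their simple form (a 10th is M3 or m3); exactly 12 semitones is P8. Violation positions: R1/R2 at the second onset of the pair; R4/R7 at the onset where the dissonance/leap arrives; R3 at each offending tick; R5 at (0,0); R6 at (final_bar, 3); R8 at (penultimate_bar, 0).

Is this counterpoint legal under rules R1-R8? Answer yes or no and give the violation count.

No (5 violations)

bar 0: v0=D3 v1=D4 (P8)
bar 1: v0=C3 v1=B3 (M7)
bar 2: v0=D3 v1=E3 (M2)
bar 3: v0=E3 v1=F3 (m2)
bar 4: v0=C3 v1=C4 (P8)
bar 5: v0=D3 v1=D4 (P8)
  R4 @ bar1.0: C3/B3 M7 untreated
  R4 @ bar2.0: D3/E3 M2 untreated
  R4 @ bar3.0: E3/F3 m2 untreated
  R8 @ bar4.0: penult P8 not 3rd/6th
  R2 @ bar5.0: C3/A3 M6 -> D3/D4 P8 similar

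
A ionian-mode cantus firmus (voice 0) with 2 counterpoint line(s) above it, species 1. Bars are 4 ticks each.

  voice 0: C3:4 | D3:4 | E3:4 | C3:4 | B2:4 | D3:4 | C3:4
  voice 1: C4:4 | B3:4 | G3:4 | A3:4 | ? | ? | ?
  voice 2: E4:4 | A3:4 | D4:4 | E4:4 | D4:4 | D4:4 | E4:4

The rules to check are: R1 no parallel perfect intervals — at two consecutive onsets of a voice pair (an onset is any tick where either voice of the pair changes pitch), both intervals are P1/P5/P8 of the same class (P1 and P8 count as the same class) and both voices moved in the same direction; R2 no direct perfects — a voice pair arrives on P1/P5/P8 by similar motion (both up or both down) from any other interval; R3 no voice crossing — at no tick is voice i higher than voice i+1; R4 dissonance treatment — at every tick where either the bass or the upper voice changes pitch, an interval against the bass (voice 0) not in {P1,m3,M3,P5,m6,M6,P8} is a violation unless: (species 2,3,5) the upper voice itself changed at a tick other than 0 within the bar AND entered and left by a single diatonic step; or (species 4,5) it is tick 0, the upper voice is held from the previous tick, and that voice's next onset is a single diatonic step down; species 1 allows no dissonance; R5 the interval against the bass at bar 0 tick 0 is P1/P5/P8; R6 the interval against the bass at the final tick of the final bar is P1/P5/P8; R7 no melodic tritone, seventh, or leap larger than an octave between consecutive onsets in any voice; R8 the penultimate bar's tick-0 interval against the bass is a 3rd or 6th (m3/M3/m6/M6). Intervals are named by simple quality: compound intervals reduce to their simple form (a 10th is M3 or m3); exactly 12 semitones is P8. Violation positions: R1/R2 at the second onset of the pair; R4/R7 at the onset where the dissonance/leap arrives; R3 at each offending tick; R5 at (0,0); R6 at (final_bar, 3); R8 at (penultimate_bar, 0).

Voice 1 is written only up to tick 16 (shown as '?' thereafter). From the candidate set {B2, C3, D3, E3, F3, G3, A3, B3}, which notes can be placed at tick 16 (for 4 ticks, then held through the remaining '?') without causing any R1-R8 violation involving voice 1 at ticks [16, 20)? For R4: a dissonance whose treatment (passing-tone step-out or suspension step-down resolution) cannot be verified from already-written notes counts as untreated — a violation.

{B3}

B2: violates R2,R7
C3: violates R4
D3: violates R2
E3: violates R4
F3: violates R4
G3: violates R1
A3: violates R4
B3: legal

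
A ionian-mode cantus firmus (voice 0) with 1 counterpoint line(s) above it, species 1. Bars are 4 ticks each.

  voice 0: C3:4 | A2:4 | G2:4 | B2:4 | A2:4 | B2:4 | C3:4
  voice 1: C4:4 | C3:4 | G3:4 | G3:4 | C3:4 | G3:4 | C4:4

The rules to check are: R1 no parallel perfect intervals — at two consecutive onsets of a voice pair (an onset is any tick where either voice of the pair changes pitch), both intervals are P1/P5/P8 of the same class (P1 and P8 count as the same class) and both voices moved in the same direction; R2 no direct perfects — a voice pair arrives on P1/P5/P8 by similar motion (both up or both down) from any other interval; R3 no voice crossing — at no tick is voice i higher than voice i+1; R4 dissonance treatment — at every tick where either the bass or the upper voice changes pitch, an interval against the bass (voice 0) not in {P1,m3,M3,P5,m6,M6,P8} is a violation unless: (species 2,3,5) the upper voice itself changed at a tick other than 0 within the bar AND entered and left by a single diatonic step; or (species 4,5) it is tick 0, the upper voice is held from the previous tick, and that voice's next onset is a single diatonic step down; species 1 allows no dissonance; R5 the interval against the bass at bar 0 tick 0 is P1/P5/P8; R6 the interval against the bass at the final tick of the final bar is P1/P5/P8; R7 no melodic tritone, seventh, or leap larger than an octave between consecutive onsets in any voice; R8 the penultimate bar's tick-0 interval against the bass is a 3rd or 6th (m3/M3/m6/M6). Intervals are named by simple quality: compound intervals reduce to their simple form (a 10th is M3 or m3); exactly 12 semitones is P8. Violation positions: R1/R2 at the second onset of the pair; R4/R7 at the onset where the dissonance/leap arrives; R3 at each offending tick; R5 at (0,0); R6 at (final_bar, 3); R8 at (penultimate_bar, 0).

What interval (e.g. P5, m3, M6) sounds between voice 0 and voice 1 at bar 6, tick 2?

P8

voice 0=C3 voice 1=C4 -> P8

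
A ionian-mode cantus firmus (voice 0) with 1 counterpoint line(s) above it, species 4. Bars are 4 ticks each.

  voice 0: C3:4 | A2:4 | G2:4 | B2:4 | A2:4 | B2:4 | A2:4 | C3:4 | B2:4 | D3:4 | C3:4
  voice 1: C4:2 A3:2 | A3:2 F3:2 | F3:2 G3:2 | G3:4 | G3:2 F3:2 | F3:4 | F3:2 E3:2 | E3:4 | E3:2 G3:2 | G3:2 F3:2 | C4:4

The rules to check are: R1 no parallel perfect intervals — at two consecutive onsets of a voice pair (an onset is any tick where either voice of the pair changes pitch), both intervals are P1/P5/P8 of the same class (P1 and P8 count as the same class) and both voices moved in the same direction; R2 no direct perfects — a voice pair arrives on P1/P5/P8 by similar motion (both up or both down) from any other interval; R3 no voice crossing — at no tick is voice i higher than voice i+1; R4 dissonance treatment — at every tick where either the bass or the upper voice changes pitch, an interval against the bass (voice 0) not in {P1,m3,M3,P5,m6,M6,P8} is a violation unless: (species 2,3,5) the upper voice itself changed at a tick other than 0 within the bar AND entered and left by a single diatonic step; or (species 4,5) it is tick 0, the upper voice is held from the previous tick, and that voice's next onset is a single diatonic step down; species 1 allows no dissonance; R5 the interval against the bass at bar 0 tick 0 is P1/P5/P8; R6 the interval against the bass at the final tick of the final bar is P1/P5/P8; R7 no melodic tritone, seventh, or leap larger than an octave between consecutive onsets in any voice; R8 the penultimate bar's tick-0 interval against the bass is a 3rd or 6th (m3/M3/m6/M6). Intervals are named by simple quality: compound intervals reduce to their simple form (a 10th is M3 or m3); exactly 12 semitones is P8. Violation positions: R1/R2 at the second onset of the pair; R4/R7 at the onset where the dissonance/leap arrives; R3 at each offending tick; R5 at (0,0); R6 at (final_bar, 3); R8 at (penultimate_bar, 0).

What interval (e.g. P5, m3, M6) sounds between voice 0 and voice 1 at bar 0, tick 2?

voice 0=C3 voice 1=A3 -> M6

M6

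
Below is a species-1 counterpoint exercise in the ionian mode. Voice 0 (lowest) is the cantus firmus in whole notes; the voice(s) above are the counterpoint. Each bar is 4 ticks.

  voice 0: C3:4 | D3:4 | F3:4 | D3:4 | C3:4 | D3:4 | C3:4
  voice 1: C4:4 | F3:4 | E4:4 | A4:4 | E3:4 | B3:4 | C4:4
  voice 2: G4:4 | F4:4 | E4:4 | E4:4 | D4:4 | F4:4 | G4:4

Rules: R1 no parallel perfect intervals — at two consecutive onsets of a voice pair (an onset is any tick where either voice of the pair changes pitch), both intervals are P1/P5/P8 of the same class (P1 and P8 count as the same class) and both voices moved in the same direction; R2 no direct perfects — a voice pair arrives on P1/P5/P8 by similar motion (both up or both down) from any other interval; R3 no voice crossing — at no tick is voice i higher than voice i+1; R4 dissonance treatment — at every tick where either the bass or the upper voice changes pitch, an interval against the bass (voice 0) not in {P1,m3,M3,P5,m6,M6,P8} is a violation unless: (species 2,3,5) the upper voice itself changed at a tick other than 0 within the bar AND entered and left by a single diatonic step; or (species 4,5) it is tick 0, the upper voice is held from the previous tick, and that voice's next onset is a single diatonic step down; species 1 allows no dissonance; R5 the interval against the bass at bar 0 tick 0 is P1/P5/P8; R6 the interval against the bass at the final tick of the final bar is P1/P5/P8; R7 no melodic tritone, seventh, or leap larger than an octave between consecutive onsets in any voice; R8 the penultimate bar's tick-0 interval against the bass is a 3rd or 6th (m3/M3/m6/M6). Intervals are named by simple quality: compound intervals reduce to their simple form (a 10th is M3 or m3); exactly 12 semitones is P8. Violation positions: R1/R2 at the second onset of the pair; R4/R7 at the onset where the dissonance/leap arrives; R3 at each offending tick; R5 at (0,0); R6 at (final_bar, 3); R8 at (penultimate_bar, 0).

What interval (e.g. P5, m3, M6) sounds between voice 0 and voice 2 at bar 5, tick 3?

voice 0=D3 voice 2=F4 -> m3

m3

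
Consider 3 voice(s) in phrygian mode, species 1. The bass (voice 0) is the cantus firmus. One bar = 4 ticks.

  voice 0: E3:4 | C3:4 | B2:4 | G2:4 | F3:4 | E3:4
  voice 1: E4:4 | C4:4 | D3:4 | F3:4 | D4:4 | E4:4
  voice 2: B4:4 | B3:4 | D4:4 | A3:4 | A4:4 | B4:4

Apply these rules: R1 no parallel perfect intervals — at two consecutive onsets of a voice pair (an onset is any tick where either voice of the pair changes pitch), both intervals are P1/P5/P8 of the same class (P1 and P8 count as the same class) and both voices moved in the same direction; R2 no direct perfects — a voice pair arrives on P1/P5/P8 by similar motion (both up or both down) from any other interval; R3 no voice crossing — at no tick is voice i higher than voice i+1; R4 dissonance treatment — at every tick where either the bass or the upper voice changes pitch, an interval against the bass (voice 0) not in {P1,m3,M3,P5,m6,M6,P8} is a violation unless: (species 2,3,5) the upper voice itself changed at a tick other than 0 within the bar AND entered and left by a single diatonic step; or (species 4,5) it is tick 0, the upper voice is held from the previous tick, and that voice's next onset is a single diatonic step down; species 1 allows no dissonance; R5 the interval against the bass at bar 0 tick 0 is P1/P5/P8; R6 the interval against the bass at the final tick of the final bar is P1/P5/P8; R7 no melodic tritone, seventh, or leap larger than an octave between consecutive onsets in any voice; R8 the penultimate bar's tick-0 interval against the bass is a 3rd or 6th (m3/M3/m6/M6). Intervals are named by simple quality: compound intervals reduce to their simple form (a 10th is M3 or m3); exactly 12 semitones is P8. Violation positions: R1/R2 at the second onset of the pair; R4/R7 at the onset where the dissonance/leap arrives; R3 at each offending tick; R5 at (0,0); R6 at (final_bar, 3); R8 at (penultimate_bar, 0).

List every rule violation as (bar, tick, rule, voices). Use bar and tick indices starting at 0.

(1, 0, R1, (0, 1))
(1, 0, R3, (1, 2))
(1, 0, R4, (0, 2))
(1, 1, R3, (1, 2))
(1, 2, R3, (1, 2))
(1, 3, R3, (1, 2))
(2, 0, R7, (1,))
(3, 0, R4, (0, 1))
(3, 0, R4, (0, 2))
(4, 0, R2, (1, 2))
(4, 0, R7, (0,))
(5, 0, R1, (1, 2))

bar 0: v0=E3 v1=E4 v2=B4 downbeat P5
bar 1: v0=C3 v1=C4 v2=B3 downbeat M7
bar 2: v0=B2 v1=D3 v2=D4 downbeat m3
bar 3: v0=G2 v1=F3 v2=A3 downbeat M2
bar 4: v0=F3 v1=D4 v2=A4 downbeat M3
bar 5: v0=E3 v1=E4 v2=B4 downbeat P5
  -> R1 @ bar 1 tick 0 v(0, 1): E3/E4 P8 -> C3/C4 P8 similar
  -> R3 @ bar 1 tick 0 v(1, 2): C4 above B3
  -> R4 @ bar 1 tick 0 v(0, 2): C3/B3 M7 untreated
  -> R3 @ bar 1 tick 1 v(1, 2): C4 above B3
  -> R3 @ bar 1 tick 2 v(1, 2): C4 above B3
  -> R3 @ bar 1 tick 3 v(1, 2): C4 above B3
  -> R7 @ bar 2 tick 0 v(1,): C4->D3 leap 10st
  -> R4 @ bar 3 tick 0 v(0, 1): G2/F3 m7 untreated
  -> R4 @ bar 3 tick 0 v(0, 2): G2/A3 M2 untreated
  -> R2 @ bar 4 tick 0 v(1, 2): F3/A3 M3 -> D4/A4 P5 similar
  -> R7 @ bar 4 tick 0 v(0,): G2->F3 leap 10st
  -> R1 @ bar 5 tick 0 v(1, 2): D4/A4 P5 -> E4/B4 P5 similar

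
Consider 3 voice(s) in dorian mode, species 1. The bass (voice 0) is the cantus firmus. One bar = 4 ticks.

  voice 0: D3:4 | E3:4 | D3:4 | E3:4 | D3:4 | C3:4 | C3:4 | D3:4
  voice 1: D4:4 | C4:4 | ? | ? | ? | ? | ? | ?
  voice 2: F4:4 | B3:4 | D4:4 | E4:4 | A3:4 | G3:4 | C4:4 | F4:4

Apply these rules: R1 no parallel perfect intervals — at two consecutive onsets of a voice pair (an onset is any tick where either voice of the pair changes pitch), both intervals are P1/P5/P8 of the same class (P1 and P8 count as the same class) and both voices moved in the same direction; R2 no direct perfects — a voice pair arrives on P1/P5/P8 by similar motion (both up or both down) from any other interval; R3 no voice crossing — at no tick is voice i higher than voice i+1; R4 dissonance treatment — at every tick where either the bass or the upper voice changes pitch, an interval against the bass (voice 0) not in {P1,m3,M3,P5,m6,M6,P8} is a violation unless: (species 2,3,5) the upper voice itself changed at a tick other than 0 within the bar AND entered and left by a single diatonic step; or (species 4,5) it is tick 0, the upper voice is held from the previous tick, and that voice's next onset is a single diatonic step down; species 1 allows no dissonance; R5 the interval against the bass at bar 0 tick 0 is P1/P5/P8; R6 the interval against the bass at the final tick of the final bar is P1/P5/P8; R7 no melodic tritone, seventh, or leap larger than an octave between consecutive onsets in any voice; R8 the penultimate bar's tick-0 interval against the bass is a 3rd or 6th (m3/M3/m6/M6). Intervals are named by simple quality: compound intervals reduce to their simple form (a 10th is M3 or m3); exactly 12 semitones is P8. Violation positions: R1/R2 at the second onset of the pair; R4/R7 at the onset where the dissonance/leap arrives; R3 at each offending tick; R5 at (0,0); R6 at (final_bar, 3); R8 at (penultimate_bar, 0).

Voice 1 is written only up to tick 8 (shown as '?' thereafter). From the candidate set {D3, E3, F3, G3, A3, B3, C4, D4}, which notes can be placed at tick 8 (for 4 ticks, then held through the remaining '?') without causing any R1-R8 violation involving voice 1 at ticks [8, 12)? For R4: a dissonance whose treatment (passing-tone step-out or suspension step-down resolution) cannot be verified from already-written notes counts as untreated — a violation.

{B3, F3}

D3: violates R2,R7
E3: violates R4
F3: legal
G3: violates R4
A3: violates R2
B3: legal
C4: violates R4
D4: violates R2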